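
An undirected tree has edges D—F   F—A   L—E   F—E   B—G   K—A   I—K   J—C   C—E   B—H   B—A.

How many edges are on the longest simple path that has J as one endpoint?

6

A farthest node from J is I (H, G also at distance 6).
The path J – C – E – F – A – K – I has 6 edges.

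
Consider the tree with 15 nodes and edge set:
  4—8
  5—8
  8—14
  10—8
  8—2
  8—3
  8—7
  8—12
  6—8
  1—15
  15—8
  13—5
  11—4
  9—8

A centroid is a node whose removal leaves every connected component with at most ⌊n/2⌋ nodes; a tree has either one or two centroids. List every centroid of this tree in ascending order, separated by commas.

Removing 8 splits the tree into components of sizes 2, 2, 2, 1, 1, 1, 1, 1, 1, 1, 1; the largest is 2 ≤ ⌊15/2⌋ = 7.
Every other node leaves some component of size > 7, so the centroid is unique.

8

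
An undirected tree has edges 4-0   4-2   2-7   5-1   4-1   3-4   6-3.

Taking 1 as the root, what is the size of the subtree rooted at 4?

6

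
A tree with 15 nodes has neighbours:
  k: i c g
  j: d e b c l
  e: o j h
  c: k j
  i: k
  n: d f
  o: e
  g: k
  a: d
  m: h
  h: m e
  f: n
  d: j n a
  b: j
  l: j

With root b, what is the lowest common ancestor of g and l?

j

Path g→root: g k c j b; path l→root: l j b.
First common node: j.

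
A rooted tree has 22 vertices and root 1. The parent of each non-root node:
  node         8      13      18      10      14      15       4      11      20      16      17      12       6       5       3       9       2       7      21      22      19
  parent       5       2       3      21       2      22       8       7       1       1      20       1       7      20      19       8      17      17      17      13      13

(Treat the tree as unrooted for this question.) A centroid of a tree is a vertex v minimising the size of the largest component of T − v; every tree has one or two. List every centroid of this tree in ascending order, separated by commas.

Delete 17: the remaining components have sizes 8, 8, 3, 2. Max 8 ≤ 11, so 17 is a centroid.
Every other node leaves some component of size > 11, so the centroid is unique.

17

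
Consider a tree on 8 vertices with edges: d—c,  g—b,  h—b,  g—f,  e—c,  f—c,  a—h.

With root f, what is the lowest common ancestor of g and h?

g

g's ancestor chain is g, f and h's is h, b, g, f; they first meet at g.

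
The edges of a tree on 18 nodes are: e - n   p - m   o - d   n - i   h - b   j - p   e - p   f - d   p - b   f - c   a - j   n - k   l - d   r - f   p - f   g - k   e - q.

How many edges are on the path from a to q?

4

a - j - p - e - q: 4 edges.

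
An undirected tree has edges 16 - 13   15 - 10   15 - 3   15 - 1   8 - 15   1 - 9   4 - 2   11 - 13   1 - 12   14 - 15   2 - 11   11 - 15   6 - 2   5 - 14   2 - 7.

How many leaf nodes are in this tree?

10

The leaves are 3, 4, 5, 6, 7, 8, 9, 10, 12, 16.
That is 10 leaves.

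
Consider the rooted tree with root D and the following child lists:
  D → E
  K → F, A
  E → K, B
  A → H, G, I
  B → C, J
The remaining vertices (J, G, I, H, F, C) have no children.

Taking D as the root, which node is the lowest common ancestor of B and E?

B's ancestor chain is B, E, D and E's is E, D; they first meet at E.

E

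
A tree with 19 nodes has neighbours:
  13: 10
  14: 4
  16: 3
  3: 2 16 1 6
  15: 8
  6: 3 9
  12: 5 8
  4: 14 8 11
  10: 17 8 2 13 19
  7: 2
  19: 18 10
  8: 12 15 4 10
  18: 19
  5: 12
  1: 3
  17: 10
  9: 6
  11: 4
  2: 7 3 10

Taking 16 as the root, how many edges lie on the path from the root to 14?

6

Path from 16 to 14: 16–3–2–10–8–4–14, which has 6 edges.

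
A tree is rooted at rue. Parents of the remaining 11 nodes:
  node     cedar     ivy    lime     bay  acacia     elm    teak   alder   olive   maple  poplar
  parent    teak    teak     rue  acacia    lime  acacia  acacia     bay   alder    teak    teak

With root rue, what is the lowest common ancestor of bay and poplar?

acacia

Path bay→root: bay acacia lime rue; path poplar→root: poplar teak acacia lime rue.
First common node: acacia.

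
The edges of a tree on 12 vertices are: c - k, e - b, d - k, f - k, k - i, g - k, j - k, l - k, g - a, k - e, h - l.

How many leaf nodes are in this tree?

Exactly 8 nodes have a single neighbour: a, b, c, d, f, h, i, j.

8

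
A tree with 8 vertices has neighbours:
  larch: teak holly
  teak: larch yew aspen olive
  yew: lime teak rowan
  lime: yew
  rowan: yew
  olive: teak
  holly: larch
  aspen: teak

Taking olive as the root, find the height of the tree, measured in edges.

holly sits deepest: olive–teak–larch–holly — 3 edges from the root.

3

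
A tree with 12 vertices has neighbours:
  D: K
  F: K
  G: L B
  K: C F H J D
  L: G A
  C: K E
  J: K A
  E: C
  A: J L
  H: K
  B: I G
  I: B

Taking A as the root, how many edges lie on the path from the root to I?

Climbing from I to the root: I–B–G–L–A. That's 4 steps.

4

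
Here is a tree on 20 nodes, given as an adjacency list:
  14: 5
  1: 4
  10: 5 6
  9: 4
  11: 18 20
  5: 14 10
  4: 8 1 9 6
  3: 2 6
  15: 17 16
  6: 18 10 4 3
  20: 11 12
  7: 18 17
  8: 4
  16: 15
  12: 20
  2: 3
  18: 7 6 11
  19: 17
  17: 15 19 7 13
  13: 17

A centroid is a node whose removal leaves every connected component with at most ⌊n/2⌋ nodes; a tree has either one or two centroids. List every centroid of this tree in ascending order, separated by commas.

Delete 6: the remaining components have sizes 10, 4, 3, 2. Max 10 ≤ 10, so 6 is a centroid.
Its neighbour 18 also leaves a largest component of size 10, so both are centroids.

6, 18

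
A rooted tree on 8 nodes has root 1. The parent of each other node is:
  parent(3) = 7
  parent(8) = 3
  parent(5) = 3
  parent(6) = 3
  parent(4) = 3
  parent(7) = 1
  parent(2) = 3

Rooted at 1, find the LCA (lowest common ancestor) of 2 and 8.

3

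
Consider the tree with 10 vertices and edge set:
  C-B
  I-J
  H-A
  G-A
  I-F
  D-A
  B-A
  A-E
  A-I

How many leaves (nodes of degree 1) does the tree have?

Exactly 7 nodes have a single neighbour: C, D, E, F, G, H, J.

7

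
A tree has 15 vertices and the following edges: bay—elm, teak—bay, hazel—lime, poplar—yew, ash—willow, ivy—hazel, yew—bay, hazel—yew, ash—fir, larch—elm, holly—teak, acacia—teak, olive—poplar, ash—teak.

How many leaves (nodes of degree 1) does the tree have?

8

The leaves are acacia, fir, holly, ivy, larch, lime, olive, willow.
That is 8 leaves.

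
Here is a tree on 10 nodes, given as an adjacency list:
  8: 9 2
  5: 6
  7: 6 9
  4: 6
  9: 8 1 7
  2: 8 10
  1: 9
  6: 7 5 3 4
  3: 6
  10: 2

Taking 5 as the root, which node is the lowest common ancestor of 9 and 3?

9's ancestor chain is 9, 7, 6, 5 and 3's is 3, 6, 5; they first meet at 6.

6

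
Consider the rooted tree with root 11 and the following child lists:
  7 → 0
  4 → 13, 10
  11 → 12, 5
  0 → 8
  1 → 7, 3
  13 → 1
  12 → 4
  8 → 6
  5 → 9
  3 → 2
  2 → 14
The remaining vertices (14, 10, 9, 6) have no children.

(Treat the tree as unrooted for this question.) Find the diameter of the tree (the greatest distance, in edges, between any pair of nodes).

Starting from 6, a farthest node is 9 at distance 10.
One longest path: 6-8-0-7-1-13-4-12-11-5-9.
So the diameter is 10.

10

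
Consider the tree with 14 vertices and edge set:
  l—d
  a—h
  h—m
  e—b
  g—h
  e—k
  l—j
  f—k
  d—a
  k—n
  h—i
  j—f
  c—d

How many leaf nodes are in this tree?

6

Exactly 6 nodes have a single neighbour: b, c, g, i, m, n.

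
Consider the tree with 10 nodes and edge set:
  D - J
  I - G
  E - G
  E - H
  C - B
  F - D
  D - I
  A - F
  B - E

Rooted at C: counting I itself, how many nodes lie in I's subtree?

The subtree rooted at I contains: I, D, F, J, A — 5 nodes.

5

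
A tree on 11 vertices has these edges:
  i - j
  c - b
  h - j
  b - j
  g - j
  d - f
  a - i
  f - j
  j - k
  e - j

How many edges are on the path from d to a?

The path is d – f – j – i – a, which has 4 edges.

4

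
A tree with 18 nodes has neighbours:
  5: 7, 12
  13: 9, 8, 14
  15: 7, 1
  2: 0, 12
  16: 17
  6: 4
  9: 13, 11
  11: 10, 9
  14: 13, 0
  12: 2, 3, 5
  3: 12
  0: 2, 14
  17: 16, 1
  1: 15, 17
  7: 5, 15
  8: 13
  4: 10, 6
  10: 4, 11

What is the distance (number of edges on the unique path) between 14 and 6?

14 - 13 - 9 - 11 - 10 - 4 - 6: 6 edges.

6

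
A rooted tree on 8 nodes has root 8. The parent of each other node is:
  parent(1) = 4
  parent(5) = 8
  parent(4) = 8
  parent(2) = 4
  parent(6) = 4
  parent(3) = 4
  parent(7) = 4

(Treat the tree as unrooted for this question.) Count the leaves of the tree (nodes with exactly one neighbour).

Degree-1 nodes: 1, 2, 3, 5, 6, 7 — 6 of them.

6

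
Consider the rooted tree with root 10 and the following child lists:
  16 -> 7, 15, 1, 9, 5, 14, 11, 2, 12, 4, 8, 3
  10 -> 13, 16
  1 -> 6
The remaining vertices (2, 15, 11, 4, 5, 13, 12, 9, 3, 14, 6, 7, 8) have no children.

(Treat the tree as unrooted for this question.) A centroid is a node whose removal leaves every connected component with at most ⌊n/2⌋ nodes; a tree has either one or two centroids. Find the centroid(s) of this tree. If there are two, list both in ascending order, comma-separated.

16

If 16 is removed the pieces have sizes 2, 2, 1, 1, 1, 1, 1, 1, 1, 1, 1, 1, 1, all ≤ ⌊16/2⌋ = 8.
No neighbour of 16 does as well, so 16 is the unique centroid.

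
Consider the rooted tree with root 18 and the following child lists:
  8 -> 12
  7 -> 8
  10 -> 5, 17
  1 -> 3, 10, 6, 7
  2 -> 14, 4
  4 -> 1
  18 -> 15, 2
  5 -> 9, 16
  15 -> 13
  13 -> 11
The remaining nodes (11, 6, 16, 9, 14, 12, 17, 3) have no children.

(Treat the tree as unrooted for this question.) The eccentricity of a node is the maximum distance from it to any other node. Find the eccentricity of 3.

7

A farthest node from 3 is 11.
The path 3 – 1 – 4 – 2 – 18 – 15 – 13 – 11 has 7 edges.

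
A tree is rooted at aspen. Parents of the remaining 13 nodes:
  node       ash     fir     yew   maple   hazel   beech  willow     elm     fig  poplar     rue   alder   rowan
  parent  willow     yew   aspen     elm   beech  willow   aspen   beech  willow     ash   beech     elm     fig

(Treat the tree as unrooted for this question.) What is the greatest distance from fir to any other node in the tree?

The node farthest from fir is maple (alder also at distance 6), via fir–yew–aspen–willow–beech–elm–maple — 6 edges.

6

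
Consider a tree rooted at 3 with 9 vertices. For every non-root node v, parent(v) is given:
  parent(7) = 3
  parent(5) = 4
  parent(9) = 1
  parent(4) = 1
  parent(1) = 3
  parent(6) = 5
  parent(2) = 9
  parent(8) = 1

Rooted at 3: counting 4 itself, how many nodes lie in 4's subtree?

3

Descendants of 4 (including itself): 4, 5, 6. That's 3.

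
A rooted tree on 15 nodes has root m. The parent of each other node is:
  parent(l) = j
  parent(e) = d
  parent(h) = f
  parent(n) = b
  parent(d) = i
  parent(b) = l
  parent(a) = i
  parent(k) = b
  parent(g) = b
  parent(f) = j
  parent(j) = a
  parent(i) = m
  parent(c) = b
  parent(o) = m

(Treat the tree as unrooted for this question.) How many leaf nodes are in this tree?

Degree-1 nodes: c, e, g, h, k, n, o — 7 of them.

7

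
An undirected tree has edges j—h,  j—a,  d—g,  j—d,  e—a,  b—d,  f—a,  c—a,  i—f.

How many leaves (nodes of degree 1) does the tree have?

6

The leaves are b, c, e, g, h, i.
That is 6 leaves.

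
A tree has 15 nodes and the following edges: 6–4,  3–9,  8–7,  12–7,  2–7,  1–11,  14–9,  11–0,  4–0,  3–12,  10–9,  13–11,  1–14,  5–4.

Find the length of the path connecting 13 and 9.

4

Walking from 13: 13–11–1–14–9. Length 4.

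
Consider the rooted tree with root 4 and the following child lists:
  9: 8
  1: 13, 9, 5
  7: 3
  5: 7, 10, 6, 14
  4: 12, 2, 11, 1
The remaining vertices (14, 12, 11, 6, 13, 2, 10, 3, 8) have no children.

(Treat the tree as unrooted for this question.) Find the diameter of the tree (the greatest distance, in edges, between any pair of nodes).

5

A longest path is 3–7–5–1–4–12, with 5 edges.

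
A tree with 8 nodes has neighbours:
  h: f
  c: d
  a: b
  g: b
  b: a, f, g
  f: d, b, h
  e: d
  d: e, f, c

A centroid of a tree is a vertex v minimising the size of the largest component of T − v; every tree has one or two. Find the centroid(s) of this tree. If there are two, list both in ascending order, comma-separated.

f

Delete f: the remaining components have sizes 3, 3, 1. Max 3 ≤ 4, so f is a centroid.
Every other node leaves some component of size > 4, so the centroid is unique.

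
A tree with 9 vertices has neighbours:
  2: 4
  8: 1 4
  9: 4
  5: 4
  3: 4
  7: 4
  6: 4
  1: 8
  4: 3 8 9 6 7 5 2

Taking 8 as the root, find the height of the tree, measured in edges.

2

A deepest node is 6, reached by 8-4-6.
That path has 2 edges, so the height is 2.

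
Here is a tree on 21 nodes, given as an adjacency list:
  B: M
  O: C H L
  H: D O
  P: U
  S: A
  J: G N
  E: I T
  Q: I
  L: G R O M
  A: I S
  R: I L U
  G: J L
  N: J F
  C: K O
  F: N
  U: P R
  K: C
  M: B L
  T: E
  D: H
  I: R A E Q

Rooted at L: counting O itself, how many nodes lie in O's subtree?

5

Descendants of O (including itself): O, H, C, D, K. That's 5.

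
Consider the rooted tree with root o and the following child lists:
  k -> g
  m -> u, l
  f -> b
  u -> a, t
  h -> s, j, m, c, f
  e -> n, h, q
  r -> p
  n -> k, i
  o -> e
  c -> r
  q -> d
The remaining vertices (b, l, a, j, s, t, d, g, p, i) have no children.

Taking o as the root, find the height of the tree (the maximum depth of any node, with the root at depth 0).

a sits deepest: o → e → h → m → u → a — 5 edges from the root.

5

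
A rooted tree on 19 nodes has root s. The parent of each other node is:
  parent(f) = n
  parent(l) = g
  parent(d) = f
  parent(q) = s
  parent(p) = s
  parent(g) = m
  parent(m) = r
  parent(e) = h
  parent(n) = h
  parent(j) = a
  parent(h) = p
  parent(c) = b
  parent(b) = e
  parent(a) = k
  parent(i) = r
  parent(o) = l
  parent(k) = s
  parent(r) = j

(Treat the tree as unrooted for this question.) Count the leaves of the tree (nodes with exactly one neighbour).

The leaves are c, d, i, o, q.
That is 5 leaves.

5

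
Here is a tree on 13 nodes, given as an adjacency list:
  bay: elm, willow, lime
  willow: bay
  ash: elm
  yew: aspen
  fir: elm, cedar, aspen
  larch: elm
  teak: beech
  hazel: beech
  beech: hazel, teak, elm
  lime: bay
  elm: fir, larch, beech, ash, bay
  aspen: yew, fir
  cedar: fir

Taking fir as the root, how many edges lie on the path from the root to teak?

fir → elm → beech → teak — 3 edges.

3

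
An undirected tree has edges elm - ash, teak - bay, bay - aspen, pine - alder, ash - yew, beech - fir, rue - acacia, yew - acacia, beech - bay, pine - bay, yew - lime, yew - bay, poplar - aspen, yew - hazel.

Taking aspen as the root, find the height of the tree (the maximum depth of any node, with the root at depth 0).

elm sits deepest: aspen–bay–yew–ash–elm — 4 edges from the root.

4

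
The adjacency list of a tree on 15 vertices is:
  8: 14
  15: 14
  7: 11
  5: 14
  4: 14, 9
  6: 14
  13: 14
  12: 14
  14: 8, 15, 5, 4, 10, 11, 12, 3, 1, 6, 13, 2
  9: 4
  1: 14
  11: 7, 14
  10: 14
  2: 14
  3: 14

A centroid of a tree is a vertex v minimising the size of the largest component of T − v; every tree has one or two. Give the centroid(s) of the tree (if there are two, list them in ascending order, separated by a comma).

14

If 14 is removed the pieces have sizes 2, 2, 1, 1, 1, 1, 1, 1, 1, 1, 1, 1, all ≤ ⌊15/2⌋ = 7.
No neighbour of 14 does as well, so 14 is the unique centroid.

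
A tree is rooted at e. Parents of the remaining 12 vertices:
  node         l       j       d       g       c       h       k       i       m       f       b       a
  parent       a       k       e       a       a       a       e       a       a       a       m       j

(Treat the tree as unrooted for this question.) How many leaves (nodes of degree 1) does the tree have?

Exactly 8 nodes have a single neighbour: b, c, d, f, g, h, i, l.

8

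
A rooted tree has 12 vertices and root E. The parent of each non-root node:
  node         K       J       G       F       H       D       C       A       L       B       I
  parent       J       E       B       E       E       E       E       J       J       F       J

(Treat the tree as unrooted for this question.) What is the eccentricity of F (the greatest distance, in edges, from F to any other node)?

The node farthest from F is I (K, L, A also at distance 3), via F–E–J–I — 3 edges.

3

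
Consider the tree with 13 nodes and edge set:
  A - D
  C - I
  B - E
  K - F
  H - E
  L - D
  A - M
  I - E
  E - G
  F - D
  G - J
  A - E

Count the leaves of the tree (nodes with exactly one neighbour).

The leaves are B, C, H, J, K, L, M.
That is 7 leaves.

7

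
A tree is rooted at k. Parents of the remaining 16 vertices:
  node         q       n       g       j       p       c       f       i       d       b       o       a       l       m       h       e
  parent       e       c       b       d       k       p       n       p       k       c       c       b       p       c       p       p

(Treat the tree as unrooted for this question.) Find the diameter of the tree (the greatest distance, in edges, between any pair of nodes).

6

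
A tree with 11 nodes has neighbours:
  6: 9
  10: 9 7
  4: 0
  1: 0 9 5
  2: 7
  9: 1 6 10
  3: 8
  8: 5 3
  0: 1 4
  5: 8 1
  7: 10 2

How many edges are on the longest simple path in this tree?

7

A longest path is 2 - 7 - 10 - 9 - 1 - 5 - 8 - 3, with 7 edges.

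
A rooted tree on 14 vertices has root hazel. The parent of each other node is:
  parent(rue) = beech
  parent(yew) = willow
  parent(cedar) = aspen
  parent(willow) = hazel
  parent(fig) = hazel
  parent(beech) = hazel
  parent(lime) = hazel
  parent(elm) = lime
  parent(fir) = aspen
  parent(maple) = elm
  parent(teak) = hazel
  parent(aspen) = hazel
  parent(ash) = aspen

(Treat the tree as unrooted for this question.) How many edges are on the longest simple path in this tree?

5

Starting from maple, a farthest node is yew at distance 5.
One longest path: maple - elm - lime - hazel - willow - yew.
So the diameter is 5.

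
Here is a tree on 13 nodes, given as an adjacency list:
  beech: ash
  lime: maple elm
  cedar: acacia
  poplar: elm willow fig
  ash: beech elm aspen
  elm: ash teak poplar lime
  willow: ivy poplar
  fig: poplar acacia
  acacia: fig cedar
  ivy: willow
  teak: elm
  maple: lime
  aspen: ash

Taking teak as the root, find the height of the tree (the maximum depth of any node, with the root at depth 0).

5

The longest root-to-leaf path is teak – elm – poplar – fig – acacia – cedar (5 edges).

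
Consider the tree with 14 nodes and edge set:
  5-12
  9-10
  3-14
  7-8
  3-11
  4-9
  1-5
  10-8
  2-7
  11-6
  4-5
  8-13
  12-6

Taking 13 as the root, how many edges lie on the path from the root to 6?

7

Climbing from 6 to the root: 6 – 12 – 5 – 4 – 9 – 10 – 8 – 13. That's 7 steps.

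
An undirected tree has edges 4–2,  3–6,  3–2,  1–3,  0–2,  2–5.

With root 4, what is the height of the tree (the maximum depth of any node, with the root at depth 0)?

The longest root-to-leaf path is 4-2-3-6 (3 edges).

3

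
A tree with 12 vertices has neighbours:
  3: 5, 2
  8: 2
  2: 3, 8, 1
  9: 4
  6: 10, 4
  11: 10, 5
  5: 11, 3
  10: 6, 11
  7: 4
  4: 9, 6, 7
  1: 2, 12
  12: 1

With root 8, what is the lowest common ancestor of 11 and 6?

11

Ancestors of 11 (toward the root): 11, 5, 3, 2, 8.
Ancestors of 6: 6, 10, 11, 5, 3, 2, 8.
The deepest node appearing in both lists is 11.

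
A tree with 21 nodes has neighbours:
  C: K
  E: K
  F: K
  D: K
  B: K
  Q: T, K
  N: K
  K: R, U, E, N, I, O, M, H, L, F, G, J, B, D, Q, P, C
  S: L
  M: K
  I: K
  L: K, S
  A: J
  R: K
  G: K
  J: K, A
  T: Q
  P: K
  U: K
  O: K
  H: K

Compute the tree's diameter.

4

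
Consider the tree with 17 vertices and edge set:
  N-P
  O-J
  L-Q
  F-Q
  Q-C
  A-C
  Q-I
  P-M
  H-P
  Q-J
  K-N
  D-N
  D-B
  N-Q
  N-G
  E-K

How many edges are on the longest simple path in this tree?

BFS from H reaches A last, at distance 5; BFS from A confirms no node is farther.
Path: H–P–N–Q–C–A.

5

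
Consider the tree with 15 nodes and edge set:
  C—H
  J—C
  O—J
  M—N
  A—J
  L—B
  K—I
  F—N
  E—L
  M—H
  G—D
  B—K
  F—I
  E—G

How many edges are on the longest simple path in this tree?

13

A longest path is D – G – E – L – B – K – I – F – N – M – H – C – J – O, with 13 edges.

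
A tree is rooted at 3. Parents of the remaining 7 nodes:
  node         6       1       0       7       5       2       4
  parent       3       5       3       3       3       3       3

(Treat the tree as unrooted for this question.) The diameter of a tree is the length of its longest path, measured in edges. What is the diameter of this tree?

3

Starting from 1, a farthest node is 0 at distance 3.
One longest path: 1–5–3–0.
So the diameter is 3.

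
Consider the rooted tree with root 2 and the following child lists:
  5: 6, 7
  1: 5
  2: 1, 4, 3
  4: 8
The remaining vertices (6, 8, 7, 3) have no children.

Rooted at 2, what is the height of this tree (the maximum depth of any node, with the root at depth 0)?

7 sits deepest: 2–1–5–7 — 3 edges from the root.

3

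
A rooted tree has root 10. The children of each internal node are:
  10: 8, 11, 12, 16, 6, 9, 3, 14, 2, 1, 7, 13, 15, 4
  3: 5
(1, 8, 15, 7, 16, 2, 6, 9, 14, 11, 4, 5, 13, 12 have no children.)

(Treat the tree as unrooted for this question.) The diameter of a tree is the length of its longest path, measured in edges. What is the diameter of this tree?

BFS from 5 reaches 6 last, at distance 3; BFS from 6 confirms no node is farther.
Path: 5 - 3 - 10 - 6.

3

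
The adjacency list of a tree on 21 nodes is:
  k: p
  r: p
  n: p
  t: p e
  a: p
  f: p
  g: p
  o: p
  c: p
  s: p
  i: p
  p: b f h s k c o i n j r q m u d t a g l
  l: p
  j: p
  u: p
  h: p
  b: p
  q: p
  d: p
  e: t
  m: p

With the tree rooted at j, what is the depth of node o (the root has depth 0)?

2

Path from j to o: j–p–o, which has 2 edges.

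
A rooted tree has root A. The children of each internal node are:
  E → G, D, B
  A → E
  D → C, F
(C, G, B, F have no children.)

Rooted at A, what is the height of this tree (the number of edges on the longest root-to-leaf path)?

3

A deepest node is C, reached by A-E-D-C.
That path has 3 edges, so the height is 3.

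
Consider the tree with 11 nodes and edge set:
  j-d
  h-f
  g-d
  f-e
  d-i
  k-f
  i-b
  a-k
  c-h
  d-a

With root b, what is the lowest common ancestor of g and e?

d

g's ancestor chain is g, d, i, b and e's is e, f, k, a, d, i, b; they first meet at d.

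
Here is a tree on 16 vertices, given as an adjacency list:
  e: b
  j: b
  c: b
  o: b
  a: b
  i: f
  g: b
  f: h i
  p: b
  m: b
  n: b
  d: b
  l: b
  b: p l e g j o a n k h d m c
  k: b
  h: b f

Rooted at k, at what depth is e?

2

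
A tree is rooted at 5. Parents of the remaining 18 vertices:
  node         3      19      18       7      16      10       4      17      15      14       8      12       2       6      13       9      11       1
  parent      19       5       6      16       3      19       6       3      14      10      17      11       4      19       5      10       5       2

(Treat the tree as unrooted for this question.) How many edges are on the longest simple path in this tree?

7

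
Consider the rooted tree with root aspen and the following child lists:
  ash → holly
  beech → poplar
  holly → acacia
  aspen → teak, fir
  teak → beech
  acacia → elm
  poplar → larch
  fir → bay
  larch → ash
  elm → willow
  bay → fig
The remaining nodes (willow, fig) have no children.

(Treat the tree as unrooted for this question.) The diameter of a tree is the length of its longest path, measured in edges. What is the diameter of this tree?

12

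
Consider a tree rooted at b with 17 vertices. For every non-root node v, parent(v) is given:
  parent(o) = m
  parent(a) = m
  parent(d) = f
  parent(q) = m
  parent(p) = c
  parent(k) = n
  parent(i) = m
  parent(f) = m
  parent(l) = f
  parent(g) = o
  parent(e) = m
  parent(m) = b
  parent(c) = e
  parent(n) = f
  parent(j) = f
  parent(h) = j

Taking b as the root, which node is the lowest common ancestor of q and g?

m

Path q→root: q m b; path g→root: g o m b.
First common node: m.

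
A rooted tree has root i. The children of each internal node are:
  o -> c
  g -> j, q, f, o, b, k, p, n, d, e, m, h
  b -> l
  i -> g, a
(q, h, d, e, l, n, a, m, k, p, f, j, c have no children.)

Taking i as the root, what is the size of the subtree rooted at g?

15

The subtree rooted at g contains: g, m, q, h, b, o, j, p, e, k, d, n, f, l, c — 15 nodes.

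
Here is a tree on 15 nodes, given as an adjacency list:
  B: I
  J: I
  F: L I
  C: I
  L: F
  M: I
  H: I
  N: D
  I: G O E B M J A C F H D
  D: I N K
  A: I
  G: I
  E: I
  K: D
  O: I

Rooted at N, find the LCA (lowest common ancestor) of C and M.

Ancestors of C (toward the root): C, I, D, N.
Ancestors of M: M, I, D, N.
The deepest node appearing in both lists is I.

I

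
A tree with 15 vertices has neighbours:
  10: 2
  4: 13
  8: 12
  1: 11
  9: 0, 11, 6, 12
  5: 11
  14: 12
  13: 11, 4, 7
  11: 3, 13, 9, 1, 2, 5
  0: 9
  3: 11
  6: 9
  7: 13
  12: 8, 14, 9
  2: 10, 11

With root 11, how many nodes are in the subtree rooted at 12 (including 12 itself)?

3

The subtree rooted at 12 contains: 12, 8, 14 — 3 nodes.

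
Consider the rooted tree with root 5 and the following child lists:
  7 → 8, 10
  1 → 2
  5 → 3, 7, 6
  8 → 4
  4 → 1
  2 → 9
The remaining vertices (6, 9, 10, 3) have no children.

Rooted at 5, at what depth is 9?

6

5 → 7 → 8 → 4 → 1 → 2 → 9 — 6 edges.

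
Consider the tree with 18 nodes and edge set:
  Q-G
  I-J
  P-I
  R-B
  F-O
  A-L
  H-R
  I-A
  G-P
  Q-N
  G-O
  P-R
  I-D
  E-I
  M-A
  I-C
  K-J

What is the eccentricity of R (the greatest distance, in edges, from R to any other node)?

4

A farthest node from R is M (L, F, K, N also at distance 4).
The path R – P – I – A – M has 4 edges.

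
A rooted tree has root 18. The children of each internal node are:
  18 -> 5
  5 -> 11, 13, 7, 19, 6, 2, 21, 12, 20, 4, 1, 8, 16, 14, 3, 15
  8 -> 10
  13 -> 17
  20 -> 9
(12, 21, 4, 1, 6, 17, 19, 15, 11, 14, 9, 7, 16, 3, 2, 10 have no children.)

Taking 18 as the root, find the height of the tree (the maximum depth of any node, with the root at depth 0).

3

The longest root-to-leaf path is 18 → 5 → 13 → 17 (3 edges).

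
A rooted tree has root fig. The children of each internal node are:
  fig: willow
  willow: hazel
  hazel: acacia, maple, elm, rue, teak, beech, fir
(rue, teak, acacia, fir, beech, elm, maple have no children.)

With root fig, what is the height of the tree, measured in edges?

3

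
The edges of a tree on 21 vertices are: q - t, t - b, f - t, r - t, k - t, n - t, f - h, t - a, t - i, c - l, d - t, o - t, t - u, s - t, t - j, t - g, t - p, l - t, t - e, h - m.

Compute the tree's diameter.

5

BFS from m reaches c last, at distance 5; BFS from c confirms no node is farther.
Path: m–h–f–t–l–c.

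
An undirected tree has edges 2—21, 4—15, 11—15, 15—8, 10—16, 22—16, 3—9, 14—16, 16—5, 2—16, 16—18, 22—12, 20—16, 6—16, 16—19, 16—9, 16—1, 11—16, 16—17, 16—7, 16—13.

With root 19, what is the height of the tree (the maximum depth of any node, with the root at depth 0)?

A deepest node is 8, reached by 19 – 16 – 11 – 15 – 8.
That path has 4 edges, so the height is 4.

4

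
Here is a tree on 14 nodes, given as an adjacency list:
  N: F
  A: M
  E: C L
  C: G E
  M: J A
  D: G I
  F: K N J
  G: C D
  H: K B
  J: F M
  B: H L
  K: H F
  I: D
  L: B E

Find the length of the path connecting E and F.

E–L–B–H–K–F: 5 edges.

5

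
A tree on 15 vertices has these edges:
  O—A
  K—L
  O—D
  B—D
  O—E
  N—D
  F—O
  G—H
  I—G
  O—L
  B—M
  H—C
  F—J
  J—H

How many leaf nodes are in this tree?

The leaves are A, C, E, I, K, M, N.
That is 7 leaves.

7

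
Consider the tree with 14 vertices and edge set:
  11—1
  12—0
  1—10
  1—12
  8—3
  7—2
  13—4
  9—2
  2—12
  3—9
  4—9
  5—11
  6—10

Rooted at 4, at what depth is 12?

Path from 4 to 12: 4–9–2–12, which has 3 edges.

3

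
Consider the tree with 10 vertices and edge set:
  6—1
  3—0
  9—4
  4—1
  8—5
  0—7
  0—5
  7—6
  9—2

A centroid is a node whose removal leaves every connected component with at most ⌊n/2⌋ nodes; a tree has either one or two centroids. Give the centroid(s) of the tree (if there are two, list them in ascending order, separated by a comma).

Removing 7 splits the tree into components of sizes 5, 4; the largest is 5 ≤ ⌊10/2⌋ = 5.
Its neighbour 6 also leaves a largest component of size 5, so both are centroids.

6, 7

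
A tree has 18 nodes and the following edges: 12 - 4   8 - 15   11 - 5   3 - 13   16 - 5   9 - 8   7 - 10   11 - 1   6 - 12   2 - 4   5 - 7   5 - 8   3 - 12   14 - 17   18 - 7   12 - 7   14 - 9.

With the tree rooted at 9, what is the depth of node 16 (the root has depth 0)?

3

Climbing from 16 to the root: 16–5–8–9. That's 3 steps.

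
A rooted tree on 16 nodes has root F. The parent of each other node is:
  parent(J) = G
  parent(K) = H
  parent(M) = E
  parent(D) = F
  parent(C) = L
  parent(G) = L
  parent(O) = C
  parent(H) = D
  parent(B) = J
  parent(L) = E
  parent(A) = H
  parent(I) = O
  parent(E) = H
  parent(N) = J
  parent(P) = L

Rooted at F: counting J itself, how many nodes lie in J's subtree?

3

The subtree rooted at J contains: J, N, B — 3 nodes.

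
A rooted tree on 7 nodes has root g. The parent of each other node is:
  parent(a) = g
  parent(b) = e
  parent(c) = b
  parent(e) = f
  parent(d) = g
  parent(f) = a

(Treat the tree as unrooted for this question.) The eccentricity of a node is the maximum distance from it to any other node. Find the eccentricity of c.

Distances from c peak at 6, attained at d.
c – b – e – f – a – g – d

6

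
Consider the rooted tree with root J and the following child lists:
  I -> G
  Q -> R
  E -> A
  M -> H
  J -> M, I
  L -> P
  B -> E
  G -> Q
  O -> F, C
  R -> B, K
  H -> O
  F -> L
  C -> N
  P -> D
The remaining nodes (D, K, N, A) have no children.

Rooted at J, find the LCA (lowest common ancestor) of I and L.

J

Ancestors of I (toward the root): I, J.
Ancestors of L: L, F, O, H, M, J.
The deepest node appearing in both lists is J.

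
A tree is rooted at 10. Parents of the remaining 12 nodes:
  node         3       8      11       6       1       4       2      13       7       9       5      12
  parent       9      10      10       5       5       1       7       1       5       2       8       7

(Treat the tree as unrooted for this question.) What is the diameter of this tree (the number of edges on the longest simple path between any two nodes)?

7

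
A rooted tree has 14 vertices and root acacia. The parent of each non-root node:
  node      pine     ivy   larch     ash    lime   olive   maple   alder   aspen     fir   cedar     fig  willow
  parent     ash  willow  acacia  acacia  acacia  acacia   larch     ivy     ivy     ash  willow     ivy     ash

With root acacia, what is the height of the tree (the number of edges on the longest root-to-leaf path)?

4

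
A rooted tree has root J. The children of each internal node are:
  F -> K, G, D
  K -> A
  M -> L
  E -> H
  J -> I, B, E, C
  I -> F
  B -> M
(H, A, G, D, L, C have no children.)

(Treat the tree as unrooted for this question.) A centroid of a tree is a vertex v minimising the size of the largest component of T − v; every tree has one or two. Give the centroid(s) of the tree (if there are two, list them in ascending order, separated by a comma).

Delete J: the remaining components have sizes 6, 3, 2, 1. Max 6 ≤ 6, so J is a centroid.
No neighbour of J does as well, so J is the unique centroid.

J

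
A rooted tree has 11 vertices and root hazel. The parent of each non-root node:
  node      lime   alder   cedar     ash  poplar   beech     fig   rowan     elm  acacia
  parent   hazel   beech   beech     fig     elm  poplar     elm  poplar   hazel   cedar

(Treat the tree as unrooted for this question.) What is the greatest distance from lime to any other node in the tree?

6

The node farthest from lime is acacia, via lime-hazel-elm-poplar-beech-cedar-acacia — 6 edges.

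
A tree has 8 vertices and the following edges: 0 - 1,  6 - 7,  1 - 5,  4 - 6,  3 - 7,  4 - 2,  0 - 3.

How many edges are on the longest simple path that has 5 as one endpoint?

7

Distances from 5 peak at 7, attained at 2.
5 – 1 – 0 – 3 – 7 – 6 – 4 – 2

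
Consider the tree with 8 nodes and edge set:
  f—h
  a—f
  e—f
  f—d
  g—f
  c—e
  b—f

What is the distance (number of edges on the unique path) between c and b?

The path is c - e - f - b, which has 3 edges.

3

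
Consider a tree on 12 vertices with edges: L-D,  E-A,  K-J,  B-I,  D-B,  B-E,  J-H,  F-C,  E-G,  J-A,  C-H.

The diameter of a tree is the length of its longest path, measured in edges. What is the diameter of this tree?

8

Starting from L, a farthest node is F at distance 8.
One longest path: L – D – B – E – A – J – H – C – F.
So the diameter is 8.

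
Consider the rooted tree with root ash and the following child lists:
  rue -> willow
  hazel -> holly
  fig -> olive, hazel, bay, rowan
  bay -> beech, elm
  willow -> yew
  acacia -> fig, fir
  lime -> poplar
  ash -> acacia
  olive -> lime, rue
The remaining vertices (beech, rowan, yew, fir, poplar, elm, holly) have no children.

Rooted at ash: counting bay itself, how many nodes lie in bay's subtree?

3

Descendants of bay (including itself): bay, beech, elm. That's 3.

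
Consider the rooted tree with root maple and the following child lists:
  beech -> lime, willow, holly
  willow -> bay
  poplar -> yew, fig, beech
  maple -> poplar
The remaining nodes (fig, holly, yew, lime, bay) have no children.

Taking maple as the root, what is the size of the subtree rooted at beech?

beech's subtree: {beech, holly, lime, willow, bay}, size 5.

5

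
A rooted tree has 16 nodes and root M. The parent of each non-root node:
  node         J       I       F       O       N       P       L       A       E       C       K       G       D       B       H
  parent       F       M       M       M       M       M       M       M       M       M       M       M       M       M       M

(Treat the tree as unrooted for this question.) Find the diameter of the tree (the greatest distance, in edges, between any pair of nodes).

A longest path is J – F – M – P, with 3 edges.

3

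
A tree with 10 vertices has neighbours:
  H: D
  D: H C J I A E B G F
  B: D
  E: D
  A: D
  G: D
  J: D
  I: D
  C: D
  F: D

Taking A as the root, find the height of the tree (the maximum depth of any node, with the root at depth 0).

The longest root-to-leaf path is A–D–B (2 edges).

2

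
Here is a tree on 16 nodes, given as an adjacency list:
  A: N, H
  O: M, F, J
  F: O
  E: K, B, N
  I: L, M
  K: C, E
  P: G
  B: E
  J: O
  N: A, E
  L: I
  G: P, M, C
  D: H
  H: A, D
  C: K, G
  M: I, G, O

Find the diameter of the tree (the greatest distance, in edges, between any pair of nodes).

Starting from D, a farthest node is J at distance 10.
One longest path: D - H - A - N - E - K - C - G - M - O - J.
So the diameter is 10.

10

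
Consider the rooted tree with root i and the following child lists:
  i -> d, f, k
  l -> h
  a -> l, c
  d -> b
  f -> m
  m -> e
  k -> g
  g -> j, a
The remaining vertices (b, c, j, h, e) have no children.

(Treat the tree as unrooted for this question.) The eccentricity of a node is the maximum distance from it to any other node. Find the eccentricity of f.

6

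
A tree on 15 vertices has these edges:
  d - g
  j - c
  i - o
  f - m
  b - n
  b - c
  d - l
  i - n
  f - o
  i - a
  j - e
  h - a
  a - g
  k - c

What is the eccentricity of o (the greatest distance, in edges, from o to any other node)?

A farthest node from o is e.
The path o – i – n – b – c – j – e has 6 edges.

6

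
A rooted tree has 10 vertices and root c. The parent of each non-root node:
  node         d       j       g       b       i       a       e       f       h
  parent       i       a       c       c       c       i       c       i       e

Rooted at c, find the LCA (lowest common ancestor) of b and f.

Ancestors of b (toward the root): b, c.
Ancestors of f: f, i, c.
The deepest node appearing in both lists is c.

c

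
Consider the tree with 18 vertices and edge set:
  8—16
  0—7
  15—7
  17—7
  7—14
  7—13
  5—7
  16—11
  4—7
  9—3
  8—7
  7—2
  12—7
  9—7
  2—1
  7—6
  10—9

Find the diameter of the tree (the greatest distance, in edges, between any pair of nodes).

BFS from 11 reaches 10 last, at distance 5; BFS from 10 confirms no node is farther.
Path: 11–16–8–7–9–10.

5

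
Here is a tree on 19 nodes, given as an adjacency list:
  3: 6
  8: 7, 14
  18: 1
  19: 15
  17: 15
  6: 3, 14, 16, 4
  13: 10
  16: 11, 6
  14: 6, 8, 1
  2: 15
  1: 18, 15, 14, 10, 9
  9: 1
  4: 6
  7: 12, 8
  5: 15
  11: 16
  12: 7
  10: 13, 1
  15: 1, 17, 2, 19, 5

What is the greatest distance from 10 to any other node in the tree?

5

A farthest node from 10 is 11 (12 also at distance 5).
The path 10 – 1 – 14 – 6 – 16 – 11 has 5 edges.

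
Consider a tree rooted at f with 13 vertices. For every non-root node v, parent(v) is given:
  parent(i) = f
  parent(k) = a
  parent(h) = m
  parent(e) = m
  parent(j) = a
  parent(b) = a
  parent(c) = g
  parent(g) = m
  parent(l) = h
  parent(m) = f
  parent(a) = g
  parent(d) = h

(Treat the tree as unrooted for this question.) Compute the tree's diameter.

Starting from d, a farthest node is j at distance 5.
One longest path: d-h-m-g-a-j.
So the diameter is 5.

5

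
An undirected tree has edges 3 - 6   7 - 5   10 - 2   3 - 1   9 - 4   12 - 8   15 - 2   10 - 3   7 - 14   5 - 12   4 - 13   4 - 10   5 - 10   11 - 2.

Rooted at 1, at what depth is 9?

4

1 → 3 → 10 → 4 → 9 — 4 edges.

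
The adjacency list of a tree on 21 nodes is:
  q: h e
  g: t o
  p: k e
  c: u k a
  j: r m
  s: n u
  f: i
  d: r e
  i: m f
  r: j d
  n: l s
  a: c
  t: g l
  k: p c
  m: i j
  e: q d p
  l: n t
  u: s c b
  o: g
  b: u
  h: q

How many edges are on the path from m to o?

Walking from m: m – j – r – d – e – p – k – c – u – s – n – l – t – g – o. Length 14.

14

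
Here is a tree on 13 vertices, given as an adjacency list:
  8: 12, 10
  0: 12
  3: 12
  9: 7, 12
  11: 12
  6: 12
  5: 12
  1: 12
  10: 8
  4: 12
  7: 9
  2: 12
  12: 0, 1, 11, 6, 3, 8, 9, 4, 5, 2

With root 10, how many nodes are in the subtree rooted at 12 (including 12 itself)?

11

The subtree rooted at 12 contains: 12, 2, 3, 0, 9, 5, 6, 4, 1, 11, 7 — 11 nodes.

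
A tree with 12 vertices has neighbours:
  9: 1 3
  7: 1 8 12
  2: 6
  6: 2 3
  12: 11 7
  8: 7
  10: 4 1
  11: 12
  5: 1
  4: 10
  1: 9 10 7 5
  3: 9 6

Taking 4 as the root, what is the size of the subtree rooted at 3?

3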